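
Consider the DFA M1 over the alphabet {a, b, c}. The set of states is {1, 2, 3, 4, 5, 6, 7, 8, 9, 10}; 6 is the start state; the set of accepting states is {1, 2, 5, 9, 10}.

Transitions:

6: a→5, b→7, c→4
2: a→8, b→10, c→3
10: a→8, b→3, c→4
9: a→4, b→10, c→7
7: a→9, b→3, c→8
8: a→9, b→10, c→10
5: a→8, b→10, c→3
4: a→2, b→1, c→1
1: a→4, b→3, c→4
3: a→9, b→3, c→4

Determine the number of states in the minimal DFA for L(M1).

Every state is reachable, so we keep all 10.
Start with accepting vs non-accepting: {1,2,5,9,10} | {3,4,6,7,8}.
On input b, block {1,2,5,9,10} splits into {2,5,9} and {1,10}.
Split {3,4,6,7,8} by δ(·,b) → {3,6,7} and {4,8}.
The partition is now stable with 4 blocks: {2,5,9} | {3,6,7} | {1,10} | {4,8}.

4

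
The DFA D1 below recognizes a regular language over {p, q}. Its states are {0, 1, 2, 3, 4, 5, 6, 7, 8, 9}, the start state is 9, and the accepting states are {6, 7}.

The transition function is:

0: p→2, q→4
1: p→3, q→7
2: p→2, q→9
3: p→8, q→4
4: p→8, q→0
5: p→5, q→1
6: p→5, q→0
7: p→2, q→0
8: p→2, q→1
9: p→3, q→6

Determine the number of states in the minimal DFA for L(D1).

All states are reachable from the start state.
P0 = {6,7} | {0,1,2,3,4,5,8,9}.
On input q, block {0,1,2,3,4,5,8,9} splits into {0,2,3,4,5,8} and {1,9}.
Split {0,2,3,4,5,8} by δ(·,q) → {0,3,4} and {2,5,8}.
No further refinement is possible. Final partition (4 blocks): {6,7} | {0,3,4} | {1,9} | {2,5,8}.

4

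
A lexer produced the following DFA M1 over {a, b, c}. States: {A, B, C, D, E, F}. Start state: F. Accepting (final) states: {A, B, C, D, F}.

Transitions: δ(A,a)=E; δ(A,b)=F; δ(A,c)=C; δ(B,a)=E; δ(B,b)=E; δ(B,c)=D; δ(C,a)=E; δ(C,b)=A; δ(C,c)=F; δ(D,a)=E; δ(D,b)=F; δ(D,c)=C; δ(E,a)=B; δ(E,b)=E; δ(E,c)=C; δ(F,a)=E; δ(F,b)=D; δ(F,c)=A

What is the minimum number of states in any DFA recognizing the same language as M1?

3

Every state is reachable, so we keep all 6.
Initial partition by acceptance: {A,B,C,D,F} | {E}.
On input b, block {A,B,C,D,F} splits into {A,C,D,F} and {B}.
No further refinement is possible. Final partition (3 blocks): {A,C,D,F} | {E} | {B}.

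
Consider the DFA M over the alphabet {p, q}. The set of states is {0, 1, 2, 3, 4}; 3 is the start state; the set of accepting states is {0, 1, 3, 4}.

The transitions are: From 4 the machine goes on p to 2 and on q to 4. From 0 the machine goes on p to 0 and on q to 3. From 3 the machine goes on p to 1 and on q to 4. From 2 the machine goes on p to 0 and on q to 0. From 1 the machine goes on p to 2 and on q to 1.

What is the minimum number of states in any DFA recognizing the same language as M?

Initial partition by acceptance: {0,1,3,4} | {2}.
Split {0,1,3,4} by δ(·,p) → {0,3} and {1,4}.
On input p, block {0,3} splits into {0} and {3}.
Stable partition: {0} | {2} | {1,4} | {3} — 4 equivalence classes.

4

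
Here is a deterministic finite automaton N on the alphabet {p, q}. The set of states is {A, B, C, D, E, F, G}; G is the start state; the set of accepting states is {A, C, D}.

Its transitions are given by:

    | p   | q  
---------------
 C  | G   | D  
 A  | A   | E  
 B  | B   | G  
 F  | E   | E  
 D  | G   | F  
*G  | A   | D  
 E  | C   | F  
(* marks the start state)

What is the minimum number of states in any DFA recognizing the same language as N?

6

Reachable states from the start: {A,C,D,E,F,G}. Unreachable: {B} — drop them.
P0 = {A,C,D} | {E,F,G}.
Split {A,C,D} by δ(·,p) → {C,D} and {A}.
On input q, block {C,D} splits into {C} and {D}.
Refine {E,F,G} on symbol p: members go to different blocks, giving {E} and {F} and {G}.
Stable partition: {C} | {E} | {A} | {D} | {F} | {G} — 6 equivalence classes.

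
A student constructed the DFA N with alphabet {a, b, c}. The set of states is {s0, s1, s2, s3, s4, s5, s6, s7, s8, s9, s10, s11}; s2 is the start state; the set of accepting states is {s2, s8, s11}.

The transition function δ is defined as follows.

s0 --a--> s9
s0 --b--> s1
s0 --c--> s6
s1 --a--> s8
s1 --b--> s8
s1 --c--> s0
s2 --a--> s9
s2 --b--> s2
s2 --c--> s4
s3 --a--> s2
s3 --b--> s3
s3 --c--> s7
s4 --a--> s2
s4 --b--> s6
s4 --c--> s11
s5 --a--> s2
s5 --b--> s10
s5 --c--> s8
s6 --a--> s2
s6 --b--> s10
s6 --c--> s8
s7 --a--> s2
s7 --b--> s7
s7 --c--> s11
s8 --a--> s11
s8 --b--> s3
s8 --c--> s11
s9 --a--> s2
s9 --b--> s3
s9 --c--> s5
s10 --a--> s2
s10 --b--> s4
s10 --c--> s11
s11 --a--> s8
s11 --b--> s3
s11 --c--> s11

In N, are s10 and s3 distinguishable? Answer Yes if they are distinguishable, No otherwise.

Yes

States {s0,s1} cannot be reached from the start state, so discard them.
P0 = {s2,s8,s11} | {s3,s4,s5,s6,s7,s9,s10}.
On input a, block {s2,s8,s11} splits into {s8,s11} and {s2}.
On input c, block {s3,s4,s5,s6,s7,s9,s10} splits into {s4,s5,s6,s7,s10} and {s3,s9}.
The partition is now stable with 4 blocks: {s8,s11} | {s4,s5,s6,s7,s10} | {s2} | {s3,s9}.
s10 and s3 end up in different blocks, so they are distinguishable. For instance, the string 'c' is accepted from only s10.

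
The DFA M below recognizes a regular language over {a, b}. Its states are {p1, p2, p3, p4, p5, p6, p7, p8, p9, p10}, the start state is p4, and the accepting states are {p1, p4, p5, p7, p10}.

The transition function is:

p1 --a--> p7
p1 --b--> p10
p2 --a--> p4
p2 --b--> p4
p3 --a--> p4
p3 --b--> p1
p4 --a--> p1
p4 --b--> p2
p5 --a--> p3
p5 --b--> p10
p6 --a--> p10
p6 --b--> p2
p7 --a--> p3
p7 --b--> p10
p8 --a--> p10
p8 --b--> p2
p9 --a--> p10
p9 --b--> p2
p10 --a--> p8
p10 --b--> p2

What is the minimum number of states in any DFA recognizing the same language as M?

States {p5,p6,p9} cannot be reached from the start state, so discard them.
Initial partition by acceptance: {p1,p4,p7,p10} | {p2,p3,p8}.
Split {p1,p4,p7,p10} by δ(·,a) → {p1,p4} and {p7,p10}.
Split {p1,p4} by δ(·,a) → {p1} and {p4}.
Refine {p2,p3,p8} on symbol a: members go to different blocks, giving {p2,p3} and {p8}.
Split {p2,p3} by δ(·,b) → {p2} and {p3}.
Refine {p7,p10} on symbol a: members go to different blocks, giving {p7} and {p10}.
Stable partition: {p1} | {p2} | {p7} | {p4} | {p8} | {p3} | {p10} — 7 equivalence classes.

7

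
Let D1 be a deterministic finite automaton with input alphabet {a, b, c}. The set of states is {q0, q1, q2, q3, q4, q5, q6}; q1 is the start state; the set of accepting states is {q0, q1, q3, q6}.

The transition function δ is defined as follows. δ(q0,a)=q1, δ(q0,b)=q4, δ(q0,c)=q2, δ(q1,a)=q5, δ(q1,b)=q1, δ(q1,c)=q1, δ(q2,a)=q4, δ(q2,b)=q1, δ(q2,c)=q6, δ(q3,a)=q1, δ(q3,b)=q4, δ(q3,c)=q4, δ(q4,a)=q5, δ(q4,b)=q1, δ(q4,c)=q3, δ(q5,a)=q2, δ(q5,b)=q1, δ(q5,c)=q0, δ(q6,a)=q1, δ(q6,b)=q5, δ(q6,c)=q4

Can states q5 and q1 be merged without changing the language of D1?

All states are reachable from the start state.
P0 = {q0,q1,q3,q6} | {q2,q4,q5}.
Refine {q0,q1,q3,q6} on symbol a: members go to different blocks, giving {q0,q3,q6} and {q1}.
Stable partition: {q0,q3,q6} | {q2,q4,q5} | {q1} — 3 equivalence classes.
q5 and q1 end up in different blocks, so they are distinguishable. For instance, the string 'ε' is accepted from only q1.

No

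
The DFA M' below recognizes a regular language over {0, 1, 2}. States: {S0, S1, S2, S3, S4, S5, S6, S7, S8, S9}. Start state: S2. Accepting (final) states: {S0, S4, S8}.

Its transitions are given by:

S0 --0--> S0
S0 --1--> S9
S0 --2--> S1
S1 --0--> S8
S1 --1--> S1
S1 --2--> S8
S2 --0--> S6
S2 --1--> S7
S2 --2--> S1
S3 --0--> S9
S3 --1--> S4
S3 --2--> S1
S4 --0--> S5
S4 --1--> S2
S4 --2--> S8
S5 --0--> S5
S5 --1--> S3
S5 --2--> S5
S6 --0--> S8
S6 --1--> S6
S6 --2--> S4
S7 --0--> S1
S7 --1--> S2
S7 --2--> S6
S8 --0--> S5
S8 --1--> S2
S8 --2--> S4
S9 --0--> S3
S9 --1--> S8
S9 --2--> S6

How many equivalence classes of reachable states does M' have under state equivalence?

5

First remove the unreachable states {S0}; 9 states remain.
Initial partition by acceptance: {S4,S8} | {S1,S2,S3,S5,S6,S7,S9}.
On input 0, block {S1,S2,S3,S5,S6,S7,S9} splits into {S2,S3,S5,S7,S9} and {S1,S6}.
Split {S2,S3,S5,S7,S9} by δ(·,0) → {S3,S5,S9} and {S2,S7}.
Split {S3,S5,S9} by δ(·,1) → {S3,S9} and {S5}.
The partition is now stable with 5 blocks: {S4,S8} | {S3,S9} | {S1,S6} | {S2,S7} | {S5}.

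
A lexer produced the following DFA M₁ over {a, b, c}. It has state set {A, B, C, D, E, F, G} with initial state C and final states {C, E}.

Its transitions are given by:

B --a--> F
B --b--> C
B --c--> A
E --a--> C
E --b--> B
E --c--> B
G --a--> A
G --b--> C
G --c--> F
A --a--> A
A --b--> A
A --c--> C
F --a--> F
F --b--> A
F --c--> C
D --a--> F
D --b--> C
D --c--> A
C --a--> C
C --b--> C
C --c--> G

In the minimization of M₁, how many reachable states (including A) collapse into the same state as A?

2

Reachable states from the start: {A,C,F,G}. Unreachable: {B,D,E} — drop them.
Start with accepting vs non-accepting: {C} | {A,F,G}.
Refine {A,F,G} on symbol b: members go to different blocks, giving {A,F} and {G}.
No further refinement is possible. Final partition (3 blocks): {C} | {A,F} | {G}.
State A belongs to the block {A,F}, which has 2 states.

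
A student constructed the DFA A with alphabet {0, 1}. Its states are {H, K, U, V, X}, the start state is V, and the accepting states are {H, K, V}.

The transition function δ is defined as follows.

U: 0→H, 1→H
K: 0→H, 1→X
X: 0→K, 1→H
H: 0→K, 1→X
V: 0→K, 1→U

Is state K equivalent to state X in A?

No

P0 = {H,K,V} | {U,X}.
Stable partition: {H,K,V} | {U,X} — 2 equivalence classes.
K and X end up in different blocks, so they are distinguishable. For instance, the string 'ε' is accepted from only K.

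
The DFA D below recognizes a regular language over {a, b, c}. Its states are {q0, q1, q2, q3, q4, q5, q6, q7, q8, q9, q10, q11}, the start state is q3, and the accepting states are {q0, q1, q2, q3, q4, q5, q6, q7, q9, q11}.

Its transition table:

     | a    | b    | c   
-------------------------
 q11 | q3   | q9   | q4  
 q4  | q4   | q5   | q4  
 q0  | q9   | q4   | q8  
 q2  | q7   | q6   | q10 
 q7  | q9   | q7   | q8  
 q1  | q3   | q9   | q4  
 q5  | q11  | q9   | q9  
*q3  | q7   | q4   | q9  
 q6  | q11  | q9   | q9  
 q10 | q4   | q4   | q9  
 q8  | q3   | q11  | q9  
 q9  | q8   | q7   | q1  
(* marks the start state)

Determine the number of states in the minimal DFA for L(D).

7

States {q0,q2,q6,q10} cannot be reached from the start state, so discard them.
P0 = {q1,q3,q4,q5,q7,q9,q11} | {q8}.
Split {q1,q3,q4,q5,q7,q9,q11} by δ(·,a) → {q1,q3,q4,q5,q7,q11} and {q9}.
Refine {q1,q3,q4,q5,q7,q11} on symbol a: members go to different blocks, giving {q1,q3,q4,q5,q11} and {q7}.
Split {q1,q3,q4,q5,q11} by δ(·,a) → {q1,q4,q5,q11} and {q3}.
On input a, block {q1,q4,q5,q11} splits into {q1,q11} and {q4,q5}.
On input a, block {q4,q5} splits into {q4} and {q5}.
The partition is now stable with 7 blocks: {q1,q11} | {q8} | {q9} | {q7} | {q3} | {q4} | {q5}.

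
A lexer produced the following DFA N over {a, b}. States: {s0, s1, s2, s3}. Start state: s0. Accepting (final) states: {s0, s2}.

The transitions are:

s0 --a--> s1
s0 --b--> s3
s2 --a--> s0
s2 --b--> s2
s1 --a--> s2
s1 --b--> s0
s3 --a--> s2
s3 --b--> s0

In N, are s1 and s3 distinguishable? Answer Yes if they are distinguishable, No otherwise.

No

All states are reachable from the start state.
Initial partition by acceptance: {s0,s2} | {s1,s3}.
On input a, block {s0,s2} splits into {s0} and {s2}.
Stable partition: {s0} | {s1,s3} | {s2} — 3 equivalence classes.
s1 and s3 lie in the same block of the stable partition, so they are equivalent — no string distinguishes them.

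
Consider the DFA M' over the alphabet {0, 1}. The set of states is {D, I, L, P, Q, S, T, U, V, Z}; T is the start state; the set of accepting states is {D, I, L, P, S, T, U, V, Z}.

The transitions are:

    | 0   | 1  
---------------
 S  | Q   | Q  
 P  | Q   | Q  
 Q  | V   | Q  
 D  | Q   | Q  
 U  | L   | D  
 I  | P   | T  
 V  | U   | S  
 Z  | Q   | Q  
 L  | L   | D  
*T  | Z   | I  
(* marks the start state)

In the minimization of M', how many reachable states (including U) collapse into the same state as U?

3

All states are reachable from the start state.
P0 = {D,I,L,P,S,T,U,V,Z} | {Q}.
On input 0, block {D,I,L,P,S,T,U,V,Z} splits into {I,L,T,U,V} and {D,P,S,Z}.
Split {I,L,T,U,V} by δ(·,0) → {L,U,V} and {I,T}.
Stable partition: {L,U,V} | {Q} | {D,P,S,Z} | {I,T} — 4 equivalence classes.
State U belongs to the block {L,U,V}, which has 3 states.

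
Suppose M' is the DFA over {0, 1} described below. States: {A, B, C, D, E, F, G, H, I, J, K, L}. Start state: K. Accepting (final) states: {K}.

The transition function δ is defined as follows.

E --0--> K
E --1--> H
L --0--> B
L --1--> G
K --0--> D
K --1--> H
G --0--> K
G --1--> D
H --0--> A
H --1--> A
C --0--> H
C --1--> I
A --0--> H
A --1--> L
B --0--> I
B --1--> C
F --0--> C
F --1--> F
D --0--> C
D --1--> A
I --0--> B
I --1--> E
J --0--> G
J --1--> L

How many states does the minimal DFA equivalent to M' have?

Reachable states from the start: {A,B,C,D,E,G,H,I,K,L}. Unreachable: {F,J} — drop them.
Start with accepting vs non-accepting: {K} | {A,B,C,D,E,G,H,I,L}.
On input 0, block {A,B,C,D,E,G,H,I,L} splits into {A,B,C,D,H,I,L} and {E,G}.
On input 1, block {A,B,C,D,H,I,L} splits into {A,B,C,D,H} and {I,L}.
Refine {A,B,C,D,H} on symbol 0: members go to different blocks, giving {A,C,D,H} and {B}.
Refine {A,C,D,H} on symbol 1: members go to different blocks, giving {A,C} and {D,H}.
No further refinement is possible. Final partition (6 blocks): {K} | {A,C} | {E,G} | {I,L} | {B} | {D,H}.

6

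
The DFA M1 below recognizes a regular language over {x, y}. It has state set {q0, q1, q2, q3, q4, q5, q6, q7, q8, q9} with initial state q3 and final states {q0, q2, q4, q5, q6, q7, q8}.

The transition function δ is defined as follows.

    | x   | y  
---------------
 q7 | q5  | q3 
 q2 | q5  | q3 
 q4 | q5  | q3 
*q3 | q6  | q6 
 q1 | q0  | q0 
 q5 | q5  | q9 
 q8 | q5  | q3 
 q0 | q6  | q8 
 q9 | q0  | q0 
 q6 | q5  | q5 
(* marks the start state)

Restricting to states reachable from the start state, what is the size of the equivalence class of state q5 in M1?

Reachable states from the start: {q0,q3,q5,q6,q8,q9}. Unreachable: {q1,q2,q4,q7} — drop them.
P0 = {q0,q5,q6,q8} | {q3,q9}.
Refine {q0,q5,q6,q8} on symbol y: members go to different blocks, giving {q0,q6} and {q5,q8}.
Split {q0,q6} by δ(·,x) → {q0} and {q6}.
Refine {q3,q9} on symbol x: members go to different blocks, giving {q3} and {q9}.
Split {q5,q8} by δ(·,y) → {q5} and {q8}.
The partition is now stable with 6 blocks: {q0} | {q3} | {q5} | {q6} | {q9} | {q8}.
State q5 belongs to the block {q5}, which has 1 states.

1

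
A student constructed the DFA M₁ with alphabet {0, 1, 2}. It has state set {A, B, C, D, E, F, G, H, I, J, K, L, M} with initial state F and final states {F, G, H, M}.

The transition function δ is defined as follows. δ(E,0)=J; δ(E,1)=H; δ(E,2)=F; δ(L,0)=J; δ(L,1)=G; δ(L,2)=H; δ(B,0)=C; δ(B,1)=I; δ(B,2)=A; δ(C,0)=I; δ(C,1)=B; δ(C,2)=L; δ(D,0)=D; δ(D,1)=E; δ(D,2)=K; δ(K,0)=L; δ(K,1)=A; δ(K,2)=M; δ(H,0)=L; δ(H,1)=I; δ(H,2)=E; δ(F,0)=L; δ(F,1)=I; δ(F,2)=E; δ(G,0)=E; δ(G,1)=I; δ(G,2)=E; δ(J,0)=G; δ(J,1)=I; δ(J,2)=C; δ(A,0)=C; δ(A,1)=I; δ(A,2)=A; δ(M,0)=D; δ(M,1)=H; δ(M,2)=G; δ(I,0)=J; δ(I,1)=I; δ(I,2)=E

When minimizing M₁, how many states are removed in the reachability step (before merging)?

3

No path from F leads to D, K, M; the other 10 states are all reachable.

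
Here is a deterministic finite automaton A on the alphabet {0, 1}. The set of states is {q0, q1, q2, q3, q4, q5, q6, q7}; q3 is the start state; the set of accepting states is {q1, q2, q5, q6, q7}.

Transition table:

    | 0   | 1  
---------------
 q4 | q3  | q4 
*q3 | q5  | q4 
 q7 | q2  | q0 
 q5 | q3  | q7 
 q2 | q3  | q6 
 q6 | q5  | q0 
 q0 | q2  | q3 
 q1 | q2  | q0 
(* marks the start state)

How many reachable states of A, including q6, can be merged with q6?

2

First remove the unreachable states {q1}; 7 states remain.
P0 = {q2,q5,q6,q7} | {q0,q3,q4}.
Split {q2,q5,q6,q7} by δ(·,0) → {q2,q5} and {q6,q7}.
Refine {q0,q3,q4} on symbol 0: members go to different blocks, giving {q0,q3} and {q4}.
On input 1, block {q0,q3} splits into {q0} and {q3}.
No further refinement is possible. Final partition (5 blocks): {q2,q5} | {q0} | {q6,q7} | {q4} | {q3}.
The equivalence class containing q6 is {q6,q7}, of size 2.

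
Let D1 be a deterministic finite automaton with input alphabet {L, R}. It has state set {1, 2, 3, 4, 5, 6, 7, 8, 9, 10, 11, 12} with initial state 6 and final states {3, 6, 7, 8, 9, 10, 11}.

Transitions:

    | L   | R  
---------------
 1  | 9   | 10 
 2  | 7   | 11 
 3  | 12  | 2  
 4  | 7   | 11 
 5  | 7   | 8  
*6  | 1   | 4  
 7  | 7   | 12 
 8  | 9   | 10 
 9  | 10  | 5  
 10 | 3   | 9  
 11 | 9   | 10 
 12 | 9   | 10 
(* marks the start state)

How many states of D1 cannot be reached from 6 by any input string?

0

Every one of the 12 states is reachable from 6.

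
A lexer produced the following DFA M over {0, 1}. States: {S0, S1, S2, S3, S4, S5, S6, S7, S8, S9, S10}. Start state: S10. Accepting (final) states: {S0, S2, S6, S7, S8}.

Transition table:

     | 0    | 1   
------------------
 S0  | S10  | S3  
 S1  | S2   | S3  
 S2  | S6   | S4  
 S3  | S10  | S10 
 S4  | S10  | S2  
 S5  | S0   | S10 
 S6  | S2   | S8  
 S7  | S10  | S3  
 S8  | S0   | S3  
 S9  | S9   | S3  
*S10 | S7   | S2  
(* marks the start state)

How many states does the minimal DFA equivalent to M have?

7

First remove the unreachable states {S1,S5,S9}; 8 states remain.
Initial partition by acceptance: {S0,S2,S6,S7,S8} | {S3,S4,S10}.
On input 0, block {S0,S2,S6,S7,S8} splits into {S2,S6,S8} and {S0,S7}.
On input 0, block {S2,S6,S8} splits into {S2,S6} and {S8}.
Refine {S2,S6} on symbol 1: members go to different blocks, giving {S2} and {S6}.
Split {S3,S4,S10} by δ(·,0) → {S3,S4} and {S10}.
Refine {S3,S4} on symbol 1: members go to different blocks, giving {S3} and {S4}.
The partition is now stable with 7 blocks: {S2} | {S3} | {S0,S7} | {S8} | {S6} | {S10} | {S4}.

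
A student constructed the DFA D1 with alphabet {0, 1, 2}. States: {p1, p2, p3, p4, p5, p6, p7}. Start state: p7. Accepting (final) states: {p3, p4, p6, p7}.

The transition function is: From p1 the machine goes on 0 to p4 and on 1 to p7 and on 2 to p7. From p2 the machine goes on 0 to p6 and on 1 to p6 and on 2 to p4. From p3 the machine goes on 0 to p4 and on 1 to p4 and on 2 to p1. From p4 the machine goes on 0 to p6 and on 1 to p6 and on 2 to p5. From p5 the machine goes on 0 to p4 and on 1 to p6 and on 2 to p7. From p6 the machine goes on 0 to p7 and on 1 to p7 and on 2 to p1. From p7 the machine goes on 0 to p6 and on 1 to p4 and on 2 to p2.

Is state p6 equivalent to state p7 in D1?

States {p3} cannot be reached from the start state, so discard them.
Initial partition by acceptance: {p4,p6,p7} | {p1,p2,p5}.
The partition is now stable with 2 blocks: {p4,p6,p7} | {p1,p2,p5}.
p6 and p7 lie in the same block of the stable partition, so they are equivalent — no string distinguishes them.

Yes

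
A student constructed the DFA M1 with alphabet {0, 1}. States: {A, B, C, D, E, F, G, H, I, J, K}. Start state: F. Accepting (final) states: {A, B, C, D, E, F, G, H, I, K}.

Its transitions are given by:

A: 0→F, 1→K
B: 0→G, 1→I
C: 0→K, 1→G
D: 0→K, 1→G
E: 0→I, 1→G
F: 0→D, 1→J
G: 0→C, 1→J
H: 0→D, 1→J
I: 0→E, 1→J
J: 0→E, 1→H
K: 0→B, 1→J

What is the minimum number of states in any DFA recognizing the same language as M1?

Reachable states from the start: {B,C,D,E,F,G,H,I,J,K}. Unreachable: {A} — drop them.
P0 = {B,C,D,E,F,G,H,I,K} | {J}.
Refine {B,C,D,E,F,G,H,I,K} on symbol 1: members go to different blocks, giving {F,G,H,I,K} and {B,C,D,E}.
No further refinement is possible. Final partition (3 blocks): {F,G,H,I,K} | {J} | {B,C,D,E}.

3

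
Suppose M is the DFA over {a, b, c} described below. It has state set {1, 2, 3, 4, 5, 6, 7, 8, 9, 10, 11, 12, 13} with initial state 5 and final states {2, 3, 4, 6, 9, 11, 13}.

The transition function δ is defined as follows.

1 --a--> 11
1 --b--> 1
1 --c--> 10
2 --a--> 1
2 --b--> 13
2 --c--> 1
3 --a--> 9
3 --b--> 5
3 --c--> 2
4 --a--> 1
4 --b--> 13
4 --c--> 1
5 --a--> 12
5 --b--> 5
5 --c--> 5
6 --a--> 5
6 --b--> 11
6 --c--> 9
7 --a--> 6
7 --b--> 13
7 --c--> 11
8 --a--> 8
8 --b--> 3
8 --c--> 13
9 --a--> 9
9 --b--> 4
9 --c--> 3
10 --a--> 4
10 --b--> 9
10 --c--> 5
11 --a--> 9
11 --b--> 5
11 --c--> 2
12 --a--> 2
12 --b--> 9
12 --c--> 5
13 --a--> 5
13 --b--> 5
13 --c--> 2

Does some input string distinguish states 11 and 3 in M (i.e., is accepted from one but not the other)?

Reachable states from the start: {1,2,3,4,5,9,10,11,12,13}. Unreachable: {6,7,8} — drop them.
Start with accepting vs non-accepting: {2,3,4,9,11,13} | {1,5,10,12}.
Split {2,3,4,9,11,13} by δ(·,a) → {2,4,13} and {3,9,11}.
Split {2,4,13} by δ(·,b) → {2,4} and {13}.
On input a, block {1,5,10,12} splits into {10,12} and {1} and {5}.
Refine {3,9,11} on symbol b: members go to different blocks, giving {3,11} and {9}.
No further refinement is possible. Final partition (7 blocks): {2,4} | {10,12} | {3,11} | {13} | {1} | {5} | {9}.
11 and 3 lie in the same block of the stable partition, so they are equivalent — no string distinguishes them.

No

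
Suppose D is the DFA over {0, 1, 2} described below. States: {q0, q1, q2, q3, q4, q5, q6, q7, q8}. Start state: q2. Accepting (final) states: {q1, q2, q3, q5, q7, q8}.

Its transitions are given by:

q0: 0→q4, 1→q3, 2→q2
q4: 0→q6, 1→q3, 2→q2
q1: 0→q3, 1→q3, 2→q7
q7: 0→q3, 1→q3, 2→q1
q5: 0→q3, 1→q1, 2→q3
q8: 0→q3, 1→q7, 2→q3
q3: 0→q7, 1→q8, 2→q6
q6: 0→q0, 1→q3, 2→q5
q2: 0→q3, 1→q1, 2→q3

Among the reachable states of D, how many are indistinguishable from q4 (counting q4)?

3

All states are reachable from the start state.
Initial partition by acceptance: {q1,q2,q3,q5,q7,q8} | {q0,q4,q6}.
Split {q1,q2,q3,q5,q7,q8} by δ(·,2) → {q1,q2,q5,q7,q8} and {q3}.
Refine {q1,q2,q5,q7,q8} on symbol 1: members go to different blocks, giving {q2,q5,q8} and {q1,q7}.
The partition is now stable with 4 blocks: {q2,q5,q8} | {q0,q4,q6} | {q3} | {q1,q7}.
State q4 belongs to the block {q0,q4,q6}, which has 3 states.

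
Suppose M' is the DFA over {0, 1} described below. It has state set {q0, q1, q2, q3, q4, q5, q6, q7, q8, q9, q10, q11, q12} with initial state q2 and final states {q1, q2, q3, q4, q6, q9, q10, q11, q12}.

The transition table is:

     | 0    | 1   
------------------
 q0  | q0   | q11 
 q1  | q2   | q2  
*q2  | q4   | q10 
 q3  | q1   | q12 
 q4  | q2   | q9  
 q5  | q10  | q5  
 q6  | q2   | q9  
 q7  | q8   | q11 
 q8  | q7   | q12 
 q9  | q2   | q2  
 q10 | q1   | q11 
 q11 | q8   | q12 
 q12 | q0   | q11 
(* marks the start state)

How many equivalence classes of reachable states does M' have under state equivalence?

6

First remove the unreachable states {q3,q5,q6}; 10 states remain.
P0 = {q1,q2,q4,q9,q10,q11,q12} | {q0,q7,q8}.
Split {q1,q2,q4,q9,q10,q11,q12} by δ(·,0) → {q1,q2,q4,q9,q10} and {q11,q12}.
On input 1, block {q1,q2,q4,q9,q10} splits into {q1,q2,q4,q9} and {q10}.
On input 1, block {q1,q2,q4,q9} splits into {q1,q4,q9} and {q2}.
On input 1, block {q1,q4,q9} splits into {q1,q9} and {q4}.
Stable partition: {q1,q9} | {q0,q7,q8} | {q11,q12} | {q10} | {q2} | {q4} — 6 equivalence classes.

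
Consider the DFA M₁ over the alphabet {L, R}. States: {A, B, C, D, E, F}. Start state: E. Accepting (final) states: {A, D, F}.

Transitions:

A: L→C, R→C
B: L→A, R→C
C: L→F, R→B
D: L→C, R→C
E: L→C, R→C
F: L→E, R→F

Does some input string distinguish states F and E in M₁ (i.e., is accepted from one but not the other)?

Yes

States {D} cannot be reached from the start state, so discard them.
Start with accepting vs non-accepting: {A,F} | {B,C,E}.
Refine {A,F} on symbol R: members go to different blocks, giving {A} and {F}.
Split {B,C,E} by δ(·,L) → {B} and {C} and {E}.
The partition is now stable with 5 blocks: {A} | {B} | {F} | {C} | {E}.
F and E end up in different blocks, so they are distinguishable. For instance, the string 'ε' is accepted from only F.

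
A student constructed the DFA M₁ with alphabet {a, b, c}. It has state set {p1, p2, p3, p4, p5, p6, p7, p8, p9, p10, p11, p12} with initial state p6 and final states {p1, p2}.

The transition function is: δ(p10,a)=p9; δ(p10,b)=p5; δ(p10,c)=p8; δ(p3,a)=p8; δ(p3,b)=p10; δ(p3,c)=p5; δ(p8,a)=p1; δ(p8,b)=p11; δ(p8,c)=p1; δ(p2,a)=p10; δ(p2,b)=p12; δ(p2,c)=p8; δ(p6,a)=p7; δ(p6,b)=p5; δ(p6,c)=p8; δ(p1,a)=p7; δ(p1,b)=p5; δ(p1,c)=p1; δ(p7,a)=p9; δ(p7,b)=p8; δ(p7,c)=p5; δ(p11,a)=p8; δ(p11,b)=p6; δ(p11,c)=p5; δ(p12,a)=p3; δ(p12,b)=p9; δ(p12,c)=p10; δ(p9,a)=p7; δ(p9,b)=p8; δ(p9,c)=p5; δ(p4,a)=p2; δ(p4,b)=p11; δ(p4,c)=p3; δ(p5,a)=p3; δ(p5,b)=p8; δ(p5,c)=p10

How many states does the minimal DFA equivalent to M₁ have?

6

Reachable states from the start: {p1,p3,p5,p6,p7,p8,p9,p10,p11}. Unreachable: {p2,p4,p12} — drop them.
P0 = {p1} | {p3,p5,p6,p7,p8,p9,p10,p11}.
Split {p3,p5,p6,p7,p8,p9,p10,p11} by δ(·,a) → {p3,p5,p6,p7,p9,p10,p11} and {p8}.
Split {p3,p5,p6,p7,p9,p10,p11} by δ(·,a) → {p5,p6,p7,p9,p10} and {p3,p11}.
On input a, block {p5,p6,p7,p9,p10} splits into {p6,p7,p9,p10} and {p5}.
On input b, block {p6,p7,p9,p10} splits into {p6,p10} and {p7,p9}.
Stable partition: {p1} | {p6,p10} | {p8} | {p3,p11} | {p5} | {p7,p9} — 6 equivalence classes.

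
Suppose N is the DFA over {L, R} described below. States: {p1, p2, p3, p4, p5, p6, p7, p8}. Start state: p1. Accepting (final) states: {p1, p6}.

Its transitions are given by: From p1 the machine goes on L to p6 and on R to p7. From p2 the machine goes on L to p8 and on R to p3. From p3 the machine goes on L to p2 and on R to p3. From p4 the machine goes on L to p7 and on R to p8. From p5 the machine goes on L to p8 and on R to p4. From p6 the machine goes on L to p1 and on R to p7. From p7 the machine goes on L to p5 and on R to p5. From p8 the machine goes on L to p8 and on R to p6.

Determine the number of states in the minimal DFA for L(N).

Reachable states from the start: {p1,p4,p5,p6,p7,p8}. Unreachable: {p2,p3} — drop them.
Initial partition by acceptance: {p1,p6} | {p4,p5,p7,p8}.
Refine {p4,p5,p7,p8} on symbol R: members go to different blocks, giving {p4,p5,p7} and {p8}.
Refine {p4,p5,p7} on symbol L: members go to different blocks, giving {p4,p7} and {p5}.
On input L, block {p4,p7} splits into {p4} and {p7}.
The partition is now stable with 5 blocks: {p1,p6} | {p4} | {p8} | {p5} | {p7}.

5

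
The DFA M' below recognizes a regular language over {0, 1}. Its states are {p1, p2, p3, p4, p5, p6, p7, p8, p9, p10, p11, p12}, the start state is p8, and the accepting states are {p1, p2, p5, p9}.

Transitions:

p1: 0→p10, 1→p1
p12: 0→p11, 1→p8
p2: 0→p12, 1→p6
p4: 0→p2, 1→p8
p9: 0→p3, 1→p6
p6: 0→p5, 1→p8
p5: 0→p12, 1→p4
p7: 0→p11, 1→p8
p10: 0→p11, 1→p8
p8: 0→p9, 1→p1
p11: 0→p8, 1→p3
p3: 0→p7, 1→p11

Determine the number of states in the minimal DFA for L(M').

8

Every state is reachable, so we keep all 12.
Start with accepting vs non-accepting: {p1,p2,p5,p9} | {p3,p4,p6,p7,p8,p10,p11,p12}.
Split {p1,p2,p5,p9} by δ(·,1) → {p2,p5,p9} and {p1}.
Split {p3,p4,p6,p7,p8,p10,p11,p12} by δ(·,0) → {p3,p7,p10,p11,p12} and {p4,p6,p8}.
Split {p3,p7,p10,p11,p12} by δ(·,0) → {p3,p7,p10,p12} and {p11}.
On input 0, block {p3,p7,p10,p12} splits into {p7,p10,p12} and {p3}.
On input 0, block {p2,p5,p9} splits into {p2,p5} and {p9}.
On input 0, block {p4,p6,p8} splits into {p4,p6} and {p8}.
The partition is now stable with 8 blocks: {p2,p5} | {p7,p10,p12} | {p1} | {p4,p6} | {p11} | {p3} | {p9} | {p8}.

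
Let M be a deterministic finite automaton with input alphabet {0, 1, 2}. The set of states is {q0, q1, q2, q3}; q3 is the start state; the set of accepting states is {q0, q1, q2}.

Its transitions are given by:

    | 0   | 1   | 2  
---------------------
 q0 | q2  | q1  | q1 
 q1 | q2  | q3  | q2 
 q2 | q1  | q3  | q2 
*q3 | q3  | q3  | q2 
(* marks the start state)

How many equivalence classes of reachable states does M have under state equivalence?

2

Reachable states from the start: {q1,q2,q3}. Unreachable: {q0} — drop them.
P0 = {q1,q2} | {q3}.
Stable partition: {q1,q2} | {q3} — 2 equivalence classes.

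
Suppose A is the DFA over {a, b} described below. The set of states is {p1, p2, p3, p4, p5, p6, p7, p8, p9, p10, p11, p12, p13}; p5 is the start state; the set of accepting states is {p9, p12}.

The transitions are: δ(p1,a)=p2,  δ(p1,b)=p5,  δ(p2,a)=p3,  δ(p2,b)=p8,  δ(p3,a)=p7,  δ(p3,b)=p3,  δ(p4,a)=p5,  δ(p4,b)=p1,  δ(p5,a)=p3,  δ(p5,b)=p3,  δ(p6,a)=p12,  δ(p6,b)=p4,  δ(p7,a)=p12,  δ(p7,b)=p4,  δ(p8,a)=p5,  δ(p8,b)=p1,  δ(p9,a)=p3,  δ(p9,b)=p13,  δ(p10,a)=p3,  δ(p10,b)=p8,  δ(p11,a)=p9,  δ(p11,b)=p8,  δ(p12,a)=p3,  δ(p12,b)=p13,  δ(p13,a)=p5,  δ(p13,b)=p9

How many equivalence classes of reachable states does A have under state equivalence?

8

States {p6,p10,p11} cannot be reached from the start state, so discard them.
Start with accepting vs non-accepting: {p9,p12} | {p1,p2,p3,p4,p5,p7,p8,p13}.
Refine {p1,p2,p3,p4,p5,p7,p8,p13} on symbol a: members go to different blocks, giving {p1,p2,p3,p4,p5,p8,p13} and {p7}.
Split {p1,p2,p3,p4,p5,p8,p13} by δ(·,a) → {p1,p2,p4,p5,p8,p13} and {p3}.
On input a, block {p1,p2,p4,p5,p8,p13} splits into {p1,p4,p8,p13} and {p2,p5}.
On input b, block {p1,p4,p8,p13} splits into {p4,p8} and {p1} and {p13}.
On input b, block {p2,p5} splits into {p2} and {p5}.
The partition is now stable with 8 blocks: {p9,p12} | {p4,p8} | {p7} | {p3} | {p2} | {p1} | {p13} | {p5}.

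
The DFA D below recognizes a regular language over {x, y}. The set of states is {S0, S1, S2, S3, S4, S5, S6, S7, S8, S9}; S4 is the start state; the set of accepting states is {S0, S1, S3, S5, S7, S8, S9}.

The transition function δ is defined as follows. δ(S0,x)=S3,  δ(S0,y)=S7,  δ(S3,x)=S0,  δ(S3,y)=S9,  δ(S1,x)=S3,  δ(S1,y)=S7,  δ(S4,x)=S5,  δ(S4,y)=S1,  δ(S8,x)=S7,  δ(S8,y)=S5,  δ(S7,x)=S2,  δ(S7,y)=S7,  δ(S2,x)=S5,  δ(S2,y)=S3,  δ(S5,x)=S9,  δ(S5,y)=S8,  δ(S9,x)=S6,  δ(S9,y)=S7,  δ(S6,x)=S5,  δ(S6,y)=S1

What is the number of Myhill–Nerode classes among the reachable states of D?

Every state is reachable, so we keep all 10.
Initial partition by acceptance: {S0,S1,S3,S5,S7,S8,S9} | {S2,S4,S6}.
Split {S0,S1,S3,S5,S7,S8,S9} by δ(·,x) → {S0,S1,S3,S5,S8} and {S7,S9}.
Refine {S0,S1,S3,S5,S8} on symbol x: members go to different blocks, giving {S0,S1,S3} and {S5,S8}.
The partition is now stable with 4 blocks: {S0,S1,S3} | {S2,S4,S6} | {S7,S9} | {S5,S8}.

4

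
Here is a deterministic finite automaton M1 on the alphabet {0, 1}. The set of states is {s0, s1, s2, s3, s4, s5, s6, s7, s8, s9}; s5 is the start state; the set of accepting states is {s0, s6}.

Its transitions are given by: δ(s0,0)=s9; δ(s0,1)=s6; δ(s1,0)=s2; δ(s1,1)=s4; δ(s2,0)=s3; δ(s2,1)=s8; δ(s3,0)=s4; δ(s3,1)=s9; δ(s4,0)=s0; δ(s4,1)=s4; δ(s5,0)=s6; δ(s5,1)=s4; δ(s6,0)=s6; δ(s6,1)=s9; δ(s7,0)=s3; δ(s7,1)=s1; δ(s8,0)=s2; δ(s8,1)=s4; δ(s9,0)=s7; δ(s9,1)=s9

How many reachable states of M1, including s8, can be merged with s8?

Every state is reachable, so we keep all 10.
P0 = {s0,s6} | {s1,s2,s3,s4,s5,s7,s8,s9}.
Split {s0,s6} by δ(·,0) → {s0} and {s6}.
On input 0, block {s1,s2,s3,s4,s5,s7,s8,s9} splits into {s1,s2,s3,s7,s8,s9} and {s4} and {s5}.
Refine {s1,s2,s3,s7,s8,s9} on symbol 0: members go to different blocks, giving {s1,s2,s7,s8,s9} and {s3}.
Refine {s1,s2,s7,s8,s9} on symbol 0: members go to different blocks, giving {s1,s8,s9} and {s2,s7}.
Refine {s1,s8,s9} on symbol 1: members go to different blocks, giving {s1,s8} and {s9}.
The partition is now stable with 8 blocks: {s0} | {s1,s8} | {s6} | {s4} | {s5} | {s3} | {s2,s7} | {s9}.
State s8 belongs to the block {s1,s8}, which has 2 states.

2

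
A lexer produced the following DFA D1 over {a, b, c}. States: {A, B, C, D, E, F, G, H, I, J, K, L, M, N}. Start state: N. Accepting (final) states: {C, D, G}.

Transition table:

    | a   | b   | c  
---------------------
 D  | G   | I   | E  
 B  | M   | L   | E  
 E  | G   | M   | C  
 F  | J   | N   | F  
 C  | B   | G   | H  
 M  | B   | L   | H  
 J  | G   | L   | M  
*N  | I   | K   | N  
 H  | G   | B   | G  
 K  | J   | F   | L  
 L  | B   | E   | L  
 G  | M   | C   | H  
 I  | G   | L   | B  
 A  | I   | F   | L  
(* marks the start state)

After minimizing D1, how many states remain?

Reachable states from the start: {B,C,E,F,G,H,I,J,K,L,M,N}. Unreachable: {A,D} — drop them.
P0 = {C,G} | {B,E,F,H,I,J,K,L,M,N}.
On input a, block {B,E,F,H,I,J,K,L,M,N} splits into {B,F,K,L,M,N} and {E,H,I,J}.
On input a, block {B,F,K,L,M,N} splits into {B,L,M} and {F,K,N}.
Refine {B,L,M} on symbol b: members go to different blocks, giving {B,M} and {L}.
Split {E,H,I,J} by δ(·,b) → {E,H} and {I,J}.
Split {F,K,N} by δ(·,c) → {F,N} and {K}.
Refine {F,N} on symbol b: members go to different blocks, giving {F} and {N}.
Stable partition: {C,G} | {B,M} | {E,H} | {F} | {L} | {I,J} | {K} | {N} — 8 equivalence classes.

8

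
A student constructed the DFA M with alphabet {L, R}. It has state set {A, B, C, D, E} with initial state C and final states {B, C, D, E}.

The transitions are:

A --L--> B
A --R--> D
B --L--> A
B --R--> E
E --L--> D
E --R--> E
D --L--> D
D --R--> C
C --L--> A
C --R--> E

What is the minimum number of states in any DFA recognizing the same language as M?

4

P0 = {B,C,D,E} | {A}.
Split {B,C,D,E} by δ(·,L) → {B,C} and {D,E}.
On input R, block {D,E} splits into {D} and {E}.
No further refinement is possible. Final partition (4 blocks): {B,C} | {A} | {D} | {E}.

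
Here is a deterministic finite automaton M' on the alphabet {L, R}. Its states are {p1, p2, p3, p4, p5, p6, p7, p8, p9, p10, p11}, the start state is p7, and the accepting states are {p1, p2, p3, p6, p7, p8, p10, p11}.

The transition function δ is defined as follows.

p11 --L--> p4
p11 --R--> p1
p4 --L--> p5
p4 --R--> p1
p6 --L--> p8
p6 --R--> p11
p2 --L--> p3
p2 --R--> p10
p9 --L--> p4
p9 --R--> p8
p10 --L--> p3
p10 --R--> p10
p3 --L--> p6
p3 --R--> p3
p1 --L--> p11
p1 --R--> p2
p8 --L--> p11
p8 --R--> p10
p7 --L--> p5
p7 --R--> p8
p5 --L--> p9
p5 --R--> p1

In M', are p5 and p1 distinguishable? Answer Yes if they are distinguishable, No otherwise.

Yes

P0 = {p1,p2,p3,p6,p7,p8,p10,p11} | {p4,p5,p9}.
On input L, block {p1,p2,p3,p6,p7,p8,p10,p11} splits into {p1,p2,p3,p6,p8,p10} and {p7,p11}.
Split {p1,p2,p3,p6,p8,p10} by δ(·,L) → {p2,p3,p6,p10} and {p1,p8}.
Split {p2,p3,p6,p10} by δ(·,L) → {p2,p3,p10} and {p6}.
Split {p2,p3,p10} by δ(·,L) → {p2,p10} and {p3}.
No further refinement is possible. Final partition (6 blocks): {p2,p10} | {p4,p5,p9} | {p7,p11} | {p1,p8} | {p6} | {p3}.
p5 and p1 end up in different blocks, so they are distinguishable. For instance, the string 'ε' is accepted from only p1.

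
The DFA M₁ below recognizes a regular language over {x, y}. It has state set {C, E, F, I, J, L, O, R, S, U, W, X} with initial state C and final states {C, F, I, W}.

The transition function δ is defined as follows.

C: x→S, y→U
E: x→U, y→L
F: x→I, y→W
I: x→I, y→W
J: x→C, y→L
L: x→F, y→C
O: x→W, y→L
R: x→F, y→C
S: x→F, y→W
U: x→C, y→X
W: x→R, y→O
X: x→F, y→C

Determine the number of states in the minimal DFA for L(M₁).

Reachable states from the start: {C,F,I,L,O,R,S,U,W,X}. Unreachable: {E,J} — drop them.
Initial partition by acceptance: {C,F,I,W} | {L,O,R,S,U,X}.
Refine {C,F,I,W} on symbol x: members go to different blocks, giving {C,W} and {F,I}.
On input x, block {L,O,R,S,U,X} splits into {L,R,S,X} and {O,U}.
No further refinement is possible. Final partition (4 blocks): {C,W} | {L,R,S,X} | {F,I} | {O,U}.

4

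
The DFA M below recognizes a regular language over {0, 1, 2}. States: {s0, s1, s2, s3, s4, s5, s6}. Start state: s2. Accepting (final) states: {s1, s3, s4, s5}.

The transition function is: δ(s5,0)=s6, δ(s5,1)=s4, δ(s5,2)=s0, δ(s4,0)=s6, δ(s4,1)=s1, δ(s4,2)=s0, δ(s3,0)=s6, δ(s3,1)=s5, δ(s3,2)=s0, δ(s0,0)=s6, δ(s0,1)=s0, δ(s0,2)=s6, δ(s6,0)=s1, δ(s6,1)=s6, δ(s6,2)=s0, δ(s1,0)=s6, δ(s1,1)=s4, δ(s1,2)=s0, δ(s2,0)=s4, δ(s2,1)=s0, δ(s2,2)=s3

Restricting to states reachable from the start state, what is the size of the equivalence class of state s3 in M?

Every state is reachable, so we keep all 7.
P0 = {s1,s3,s4,s5} | {s0,s2,s6}.
Refine {s0,s2,s6} on symbol 0: members go to different blocks, giving {s2,s6} and {s0}.
Split {s2,s6} by δ(·,1) → {s2} and {s6}.
No further refinement is possible. Final partition (4 blocks): {s1,s3,s4,s5} | {s2} | {s0} | {s6}.
The equivalence class containing s3 is {s1,s3,s4,s5}, of size 4.

4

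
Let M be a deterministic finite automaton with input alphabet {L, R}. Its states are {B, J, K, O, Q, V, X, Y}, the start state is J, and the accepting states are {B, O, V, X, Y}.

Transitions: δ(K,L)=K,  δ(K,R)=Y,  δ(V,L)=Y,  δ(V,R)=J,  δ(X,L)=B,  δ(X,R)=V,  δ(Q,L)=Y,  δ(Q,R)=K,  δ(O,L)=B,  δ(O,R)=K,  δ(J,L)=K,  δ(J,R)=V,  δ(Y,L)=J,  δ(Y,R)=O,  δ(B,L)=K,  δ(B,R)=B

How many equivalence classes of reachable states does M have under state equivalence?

6

States {Q,X} cannot be reached from the start state, so discard them.
Initial partition by acceptance: {B,O,V,Y} | {J,K}.
On input L, block {B,O,V,Y} splits into {O,V} and {B,Y}.
Refine {J,K} on symbol R: members go to different blocks, giving {J} and {K}.
Refine {O,V} on symbol R: members go to different blocks, giving {V} and {O}.
Split {B,Y} by δ(·,L) → {Y} and {B}.
Stable partition: {V} | {J} | {Y} | {K} | {O} | {B} — 6 equivalence classes.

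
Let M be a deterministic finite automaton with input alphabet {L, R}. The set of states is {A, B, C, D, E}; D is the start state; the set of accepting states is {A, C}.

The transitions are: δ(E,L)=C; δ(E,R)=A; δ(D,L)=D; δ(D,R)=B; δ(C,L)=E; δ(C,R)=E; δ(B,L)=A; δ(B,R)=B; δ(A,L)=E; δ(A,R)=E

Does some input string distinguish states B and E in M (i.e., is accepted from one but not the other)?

All states are reachable from the start state.
Start with accepting vs non-accepting: {A,C} | {B,D,E}.
Refine {B,D,E} on symbol L: members go to different blocks, giving {B,E} and {D}.
Split {B,E} by δ(·,R) → {B} and {E}.
No further refinement is possible. Final partition (4 blocks): {A,C} | {B} | {D} | {E}.
B and E end up in different blocks, so they are distinguishable. For instance, the string 'R' is accepted from only E.

Yes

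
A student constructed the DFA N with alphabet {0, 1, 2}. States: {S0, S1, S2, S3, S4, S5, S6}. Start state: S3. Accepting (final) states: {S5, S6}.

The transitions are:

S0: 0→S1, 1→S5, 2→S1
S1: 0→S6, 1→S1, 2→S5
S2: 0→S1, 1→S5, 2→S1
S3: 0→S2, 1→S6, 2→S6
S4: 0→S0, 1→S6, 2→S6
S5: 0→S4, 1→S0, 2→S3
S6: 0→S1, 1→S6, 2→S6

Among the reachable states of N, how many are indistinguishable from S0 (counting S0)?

Start with accepting vs non-accepting: {S5,S6} | {S0,S1,S2,S3,S4}.
Split {S5,S6} by δ(·,1) → {S5} and {S6}.
Refine {S0,S1,S2,S3,S4} on symbol 0: members go to different blocks, giving {S0,S2,S3,S4} and {S1}.
On input 0, block {S0,S2,S3,S4} splits into {S0,S2} and {S3,S4}.
Stable partition: {S5} | {S0,S2} | {S6} | {S1} | {S3,S4} — 5 equivalence classes.
The equivalence class containing S0 is {S0,S2}, of size 2.

2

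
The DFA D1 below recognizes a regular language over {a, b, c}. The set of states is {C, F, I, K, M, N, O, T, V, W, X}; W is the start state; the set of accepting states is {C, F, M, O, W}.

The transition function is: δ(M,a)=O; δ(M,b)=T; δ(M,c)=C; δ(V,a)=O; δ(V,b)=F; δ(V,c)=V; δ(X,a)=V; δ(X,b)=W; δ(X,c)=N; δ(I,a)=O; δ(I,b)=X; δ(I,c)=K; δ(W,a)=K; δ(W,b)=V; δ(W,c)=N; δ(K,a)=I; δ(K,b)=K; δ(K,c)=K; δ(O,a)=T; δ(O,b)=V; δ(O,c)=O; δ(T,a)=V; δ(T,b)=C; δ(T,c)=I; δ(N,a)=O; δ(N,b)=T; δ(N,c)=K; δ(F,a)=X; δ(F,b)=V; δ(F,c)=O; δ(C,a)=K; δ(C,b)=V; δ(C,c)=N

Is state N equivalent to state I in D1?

Yes

States {M} cannot be reached from the start state, so discard them.
P0 = {C,F,O,W} | {I,K,N,T,V,X}.
Split {C,F,O,W} by δ(·,c) → {C,W} and {F,O}.
Split {I,K,N,T,V,X} by δ(·,a) → {I,N,V} and {K,T,X}.
Refine {I,N,V} on symbol b: members go to different blocks, giving {I,N} and {V}.
Refine {K,T,X} on symbol a: members go to different blocks, giving {T,X} and {K}.
Stable partition: {C,W} | {I,N} | {F,O} | {T,X} | {V} | {K} — 6 equivalence classes.
N and I lie in the same block of the stable partition, so they are equivalent — no string distinguishes them.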